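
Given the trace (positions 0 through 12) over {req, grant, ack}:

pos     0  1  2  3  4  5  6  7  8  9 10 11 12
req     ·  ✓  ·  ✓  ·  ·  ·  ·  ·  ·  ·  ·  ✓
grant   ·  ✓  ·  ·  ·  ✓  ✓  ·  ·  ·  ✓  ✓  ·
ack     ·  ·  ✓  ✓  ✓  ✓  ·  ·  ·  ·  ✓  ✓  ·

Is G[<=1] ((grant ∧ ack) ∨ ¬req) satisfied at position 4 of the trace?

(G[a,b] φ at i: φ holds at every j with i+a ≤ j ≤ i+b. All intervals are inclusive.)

Holds

Check ((grant ∧ ack) ∨ ¬req) at every j in [4,5]:
  j=4: true
  j=5: true
All positions satisfy it → formula holds.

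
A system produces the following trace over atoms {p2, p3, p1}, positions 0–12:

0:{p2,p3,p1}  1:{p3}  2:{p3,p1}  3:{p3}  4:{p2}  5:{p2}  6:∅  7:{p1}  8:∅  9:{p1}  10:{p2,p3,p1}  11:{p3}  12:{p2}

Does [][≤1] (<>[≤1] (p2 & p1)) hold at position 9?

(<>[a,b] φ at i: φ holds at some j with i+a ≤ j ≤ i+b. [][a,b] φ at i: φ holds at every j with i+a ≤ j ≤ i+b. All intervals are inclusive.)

True

Check <>[≤1] (p2 & p1) at every j in [9,10]:
  j=9: holds (witness at 10)
  j=10: holds (witness at 10)
All positions satisfy it → formula holds.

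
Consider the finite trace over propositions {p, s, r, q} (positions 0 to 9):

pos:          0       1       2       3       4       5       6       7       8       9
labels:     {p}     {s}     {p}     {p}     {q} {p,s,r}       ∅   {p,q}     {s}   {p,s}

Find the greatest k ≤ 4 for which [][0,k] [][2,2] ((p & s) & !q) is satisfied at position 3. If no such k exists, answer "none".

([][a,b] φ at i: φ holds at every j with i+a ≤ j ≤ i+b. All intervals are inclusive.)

[][2,2] ((p & s) & !q) must hold from j=3 onward; find where it first fails.
  j=3: holds
  j=4: fails
Holds on [3,3], so largest k = 0.

0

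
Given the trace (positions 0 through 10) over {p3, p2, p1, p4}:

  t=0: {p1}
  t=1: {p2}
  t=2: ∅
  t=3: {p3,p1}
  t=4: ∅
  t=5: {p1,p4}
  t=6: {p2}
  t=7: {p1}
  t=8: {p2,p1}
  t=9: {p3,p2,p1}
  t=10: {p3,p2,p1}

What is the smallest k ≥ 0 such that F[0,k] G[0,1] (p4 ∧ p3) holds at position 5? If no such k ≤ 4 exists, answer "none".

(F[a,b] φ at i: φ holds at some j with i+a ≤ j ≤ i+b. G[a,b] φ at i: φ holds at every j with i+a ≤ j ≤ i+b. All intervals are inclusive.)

none

Scan j = 5,6,… for G[0,1] (p4 ∧ p3):
  j=5: fails
  j=6: fails
  j=7: fails
  j=8: fails
  j=9: fails
No j in [5,9] satisfies it → none.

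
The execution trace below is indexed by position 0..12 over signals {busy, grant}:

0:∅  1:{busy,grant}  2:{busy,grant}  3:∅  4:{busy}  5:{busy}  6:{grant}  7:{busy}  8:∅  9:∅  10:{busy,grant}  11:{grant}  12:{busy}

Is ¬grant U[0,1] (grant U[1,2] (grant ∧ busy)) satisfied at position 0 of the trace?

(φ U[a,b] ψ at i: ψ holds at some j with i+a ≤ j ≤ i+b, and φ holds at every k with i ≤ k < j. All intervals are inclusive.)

Yes

Need some j in [0,1] with (grant U[1,2] (grant ∧ busy)), and ¬grant at every k in [0,j-1].
  j=0: (grant U[1,2] (grant ∧ busy)) — fails.
  j=1: (grant U[1,2] (grant ∧ busy)) holds; ¬grant holds at every k in [0,0] → satisfied.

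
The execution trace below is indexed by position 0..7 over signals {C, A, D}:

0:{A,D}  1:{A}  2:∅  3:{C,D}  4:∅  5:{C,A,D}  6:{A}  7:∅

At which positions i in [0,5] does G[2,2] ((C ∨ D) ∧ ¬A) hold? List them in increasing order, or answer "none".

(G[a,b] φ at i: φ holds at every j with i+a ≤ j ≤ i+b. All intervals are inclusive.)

Evaluate at each i in [0,5]:
  i=0: ✗ (fails at j=2)
  i=1: ✓ (all of [3,3])
  i=2: ✗ (fails at j=4)
  i=3: ✗ (fails at j=5)
  i=4: ✗ (fails at j=6)
  i=5: ✗ (fails at j=7)

1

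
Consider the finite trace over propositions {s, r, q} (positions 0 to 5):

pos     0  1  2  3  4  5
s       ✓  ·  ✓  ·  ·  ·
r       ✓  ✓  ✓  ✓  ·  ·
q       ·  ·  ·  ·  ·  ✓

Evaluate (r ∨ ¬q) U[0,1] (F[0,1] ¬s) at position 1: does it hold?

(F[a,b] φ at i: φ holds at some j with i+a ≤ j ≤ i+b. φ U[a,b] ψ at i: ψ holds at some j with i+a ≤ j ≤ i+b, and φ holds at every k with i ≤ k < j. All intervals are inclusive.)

True

Need some j in [1,2] with F[0,1] ¬s, and (r ∨ ¬q) at every k in [1,j-1].
  j=1: F[0,1] ¬s holds; no prefix to check → satisfied.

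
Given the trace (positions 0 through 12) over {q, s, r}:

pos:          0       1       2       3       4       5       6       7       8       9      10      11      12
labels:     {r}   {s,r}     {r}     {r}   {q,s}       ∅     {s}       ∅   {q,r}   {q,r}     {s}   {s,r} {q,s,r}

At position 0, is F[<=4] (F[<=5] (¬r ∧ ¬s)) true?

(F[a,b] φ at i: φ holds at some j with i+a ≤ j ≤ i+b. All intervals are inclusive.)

True

Check F[<=5] (¬r ∧ ¬s) at each j in [0,4]:
  j=0: holds (witness at 5)
  j=1: holds (witness at 5)
  j=2: holds (witness at 5)
  j=3: holds (witness at 5)
  j=4: holds (witness at 5)
Found at j=0 → formula holds.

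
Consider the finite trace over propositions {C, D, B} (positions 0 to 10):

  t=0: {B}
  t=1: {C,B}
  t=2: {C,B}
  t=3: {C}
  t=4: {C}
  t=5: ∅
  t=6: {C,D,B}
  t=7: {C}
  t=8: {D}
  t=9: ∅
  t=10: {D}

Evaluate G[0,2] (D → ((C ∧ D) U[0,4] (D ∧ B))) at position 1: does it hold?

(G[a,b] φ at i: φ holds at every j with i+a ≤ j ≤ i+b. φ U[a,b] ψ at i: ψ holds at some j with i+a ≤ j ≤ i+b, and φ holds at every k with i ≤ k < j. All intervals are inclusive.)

True

Check (D → ((C ∧ D) U[0,4] (D ∧ B))) at every j in [1,3]:
  j=1: antecedent false → ✓
  j=2: antecedent false → ✓
  j=3: antecedent false → ✓
All positions satisfy it → formula holds.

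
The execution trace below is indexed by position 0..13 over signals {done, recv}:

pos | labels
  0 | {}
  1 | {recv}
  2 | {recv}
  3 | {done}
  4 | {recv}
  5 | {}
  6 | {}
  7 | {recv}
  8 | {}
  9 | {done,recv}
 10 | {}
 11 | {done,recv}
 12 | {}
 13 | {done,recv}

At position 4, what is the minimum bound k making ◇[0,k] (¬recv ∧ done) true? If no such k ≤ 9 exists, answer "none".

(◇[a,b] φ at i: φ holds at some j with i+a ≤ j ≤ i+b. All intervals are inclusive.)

none

Scan j = 4,5,… for (¬recv ∧ done):
  j=4: fails
  j=5: fails
  j=6: fails
  j=7: fails
  j=8: fails
  j=9: fails
  j=10: fails
  j=11: fails
  j=12: fails
  j=13: fails
No j in [4,13] satisfies it → none.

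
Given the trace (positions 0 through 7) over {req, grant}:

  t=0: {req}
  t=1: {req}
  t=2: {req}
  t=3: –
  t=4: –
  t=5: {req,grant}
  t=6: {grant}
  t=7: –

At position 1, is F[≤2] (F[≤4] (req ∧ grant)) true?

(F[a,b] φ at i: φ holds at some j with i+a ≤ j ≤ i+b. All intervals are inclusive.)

Check F[≤4] (req ∧ grant) at each j in [1,3]:
  j=1: holds (witness at 5)
  j=2: holds (witness at 5)
  j=3: holds (witness at 5)
Found at j=1 → formula holds.

True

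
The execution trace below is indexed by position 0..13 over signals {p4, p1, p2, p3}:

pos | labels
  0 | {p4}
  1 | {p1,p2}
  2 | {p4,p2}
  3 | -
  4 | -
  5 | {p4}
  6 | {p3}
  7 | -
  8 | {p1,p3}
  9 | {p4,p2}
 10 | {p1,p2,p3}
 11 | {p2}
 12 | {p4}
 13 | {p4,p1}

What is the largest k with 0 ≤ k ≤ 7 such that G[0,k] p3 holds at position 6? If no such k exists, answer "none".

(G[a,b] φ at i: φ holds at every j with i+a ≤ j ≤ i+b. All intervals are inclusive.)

0

p3 must hold from j=6 onward; find where it first fails.
  j=6: holds
  j=7: fails
Holds on [6,6], so largest k = 0.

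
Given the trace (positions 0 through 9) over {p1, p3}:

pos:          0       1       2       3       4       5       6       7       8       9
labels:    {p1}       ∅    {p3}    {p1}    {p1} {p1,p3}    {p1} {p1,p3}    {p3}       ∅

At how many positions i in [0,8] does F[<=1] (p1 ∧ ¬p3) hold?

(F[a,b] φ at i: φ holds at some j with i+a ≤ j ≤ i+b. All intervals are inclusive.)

Evaluate at each i in [0,8]:
  i=0: ✓ (witness j=0)
  i=1: ✗ (none in [1,2])
  i=2: ✓ (witness j=3)
  i=3: ✓ (witness j=3)
  i=4: ✓ (witness j=4)
  i=5: ✓ (witness j=6)
  i=6: ✓ (witness j=6)
  i=7: ✗ (none in [7,8])
  i=8: ✗ (none in [8,9])
Positions where it holds: {0, 2, 3, 4, 5, 6} → 6.

6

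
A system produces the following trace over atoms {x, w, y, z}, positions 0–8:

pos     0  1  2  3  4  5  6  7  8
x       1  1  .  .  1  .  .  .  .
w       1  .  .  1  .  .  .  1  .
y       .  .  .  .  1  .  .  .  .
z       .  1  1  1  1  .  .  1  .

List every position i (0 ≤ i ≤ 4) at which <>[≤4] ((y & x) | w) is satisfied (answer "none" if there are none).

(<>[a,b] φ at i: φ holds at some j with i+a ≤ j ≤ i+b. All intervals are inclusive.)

Evaluate at each i in [0,4]:
  i=0: ✓ (witness j=0)
  i=1: ✓ (witness j=3)
  i=2: ✓ (witness j=3)
  i=3: ✓ (witness j=3)
  i=4: ✓ (witness j=4)

0, 1, 2, 3, 4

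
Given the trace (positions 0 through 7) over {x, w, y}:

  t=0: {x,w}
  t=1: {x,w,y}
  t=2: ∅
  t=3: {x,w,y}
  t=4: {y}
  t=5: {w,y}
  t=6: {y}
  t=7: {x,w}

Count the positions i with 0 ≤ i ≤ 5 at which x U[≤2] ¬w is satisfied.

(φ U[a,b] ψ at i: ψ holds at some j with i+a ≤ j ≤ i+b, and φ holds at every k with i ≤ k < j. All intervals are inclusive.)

Evaluate at each i in [0,5]:
  i=0: ✓ (rhs at j=2; lhs holds on [0,1])
  i=1: ✓ (rhs at j=2; lhs holds on [1,1])
  i=2: ✓ (rhs at j=2)
  i=3: ✓ (rhs at j=4; lhs holds on [3,3])
  i=4: ✓ (rhs at j=4)
  i=5: ✗ (lhs fails at k=5 before rhs at j=6)
Positions where it holds: {0, 1, 2, 3, 4} → 5.

5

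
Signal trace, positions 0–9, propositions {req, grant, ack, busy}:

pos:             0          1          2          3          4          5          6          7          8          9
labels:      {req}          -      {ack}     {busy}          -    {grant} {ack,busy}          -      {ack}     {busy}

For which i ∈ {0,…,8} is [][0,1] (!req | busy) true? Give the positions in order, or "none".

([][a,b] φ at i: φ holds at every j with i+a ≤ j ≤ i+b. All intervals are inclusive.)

1, 2, 3, 4, 5, 6, 7, 8

Evaluate at each i in [0,8]:
  i=0: ✗ (fails at j=0)
  i=1: ✓ (all of [1,2])
  i=2: ✓ (all of [2,3])
  i=3: ✓ (all of [3,4])
  i=4: ✓ (all of [4,5])
  i=5: ✓ (all of [5,6])
  i=6: ✓ (all of [6,7])
  i=7: ✓ (all of [7,8])
  i=8: ✓ (all of [8,9])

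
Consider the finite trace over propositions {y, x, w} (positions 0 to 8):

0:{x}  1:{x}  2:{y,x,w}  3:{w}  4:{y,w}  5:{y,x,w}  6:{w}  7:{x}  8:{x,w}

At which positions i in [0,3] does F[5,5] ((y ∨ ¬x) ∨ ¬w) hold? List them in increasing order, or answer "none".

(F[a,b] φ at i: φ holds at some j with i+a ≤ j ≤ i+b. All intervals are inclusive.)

0, 1, 2

Evaluate at each i in [0,3]:
  i=0: ✓ (witness j=5)
  i=1: ✓ (witness j=6)
  i=2: ✓ (witness j=7)
  i=3: ✗ (none in [8,8])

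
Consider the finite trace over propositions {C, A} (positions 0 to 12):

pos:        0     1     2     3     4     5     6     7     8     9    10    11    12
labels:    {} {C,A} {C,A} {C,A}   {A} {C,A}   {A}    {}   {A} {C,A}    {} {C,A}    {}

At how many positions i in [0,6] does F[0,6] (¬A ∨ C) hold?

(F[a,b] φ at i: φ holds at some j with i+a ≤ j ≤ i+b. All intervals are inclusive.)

Evaluate at each i in [0,6]:
  i=0: ✓ (witness j=0)
  i=1: ✓ (witness j=1)
  i=2: ✓ (witness j=2)
  i=3: ✓ (witness j=3)
  i=4: ✓ (witness j=5)
  i=5: ✓ (witness j=5)
  i=6: ✓ (witness j=7)
Positions where it holds: {0, 1, 2, 3, 4, 5, 6} → 7.

7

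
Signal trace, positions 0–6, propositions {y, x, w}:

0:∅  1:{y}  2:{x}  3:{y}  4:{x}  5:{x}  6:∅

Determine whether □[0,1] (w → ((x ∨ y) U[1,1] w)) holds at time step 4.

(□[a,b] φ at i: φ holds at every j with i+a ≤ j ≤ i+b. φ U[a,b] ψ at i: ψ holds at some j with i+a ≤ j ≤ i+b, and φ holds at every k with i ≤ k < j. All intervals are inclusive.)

Check (w → ((x ∨ y) U[1,1] w)) at every j in [4,5]:
  j=4: antecedent false → ✓
  j=5: antecedent false → ✓
All positions satisfy it → formula holds.

True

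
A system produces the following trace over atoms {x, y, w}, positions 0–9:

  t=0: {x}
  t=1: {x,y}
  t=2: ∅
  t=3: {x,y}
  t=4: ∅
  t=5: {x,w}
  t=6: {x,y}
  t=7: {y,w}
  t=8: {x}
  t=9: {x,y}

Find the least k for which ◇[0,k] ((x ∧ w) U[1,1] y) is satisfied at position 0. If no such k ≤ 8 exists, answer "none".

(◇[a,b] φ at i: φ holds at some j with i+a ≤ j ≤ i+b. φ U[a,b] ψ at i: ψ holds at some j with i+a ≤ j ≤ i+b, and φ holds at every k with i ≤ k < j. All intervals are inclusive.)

5

Scan j = 0,1,… for ((x ∧ w) U[1,1] y):
  j=0: fails
  j=1: fails
  j=2: fails
  j=3: fails
  j=4: fails
  j=5: holds
First hit at j=5, so smallest k = 5-0 = 5.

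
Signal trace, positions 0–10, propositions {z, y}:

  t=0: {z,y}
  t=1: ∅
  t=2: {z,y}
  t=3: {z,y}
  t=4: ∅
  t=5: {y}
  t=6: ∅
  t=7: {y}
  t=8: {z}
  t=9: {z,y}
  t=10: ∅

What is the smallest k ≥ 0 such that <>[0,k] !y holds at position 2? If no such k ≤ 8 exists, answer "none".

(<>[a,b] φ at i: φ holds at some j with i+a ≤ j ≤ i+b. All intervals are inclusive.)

2

Scan j = 2,3,… for !y:
  j=2: fails
  j=3: fails
  j=4: holds
First hit at j=4, so smallest k = 4-2 = 2.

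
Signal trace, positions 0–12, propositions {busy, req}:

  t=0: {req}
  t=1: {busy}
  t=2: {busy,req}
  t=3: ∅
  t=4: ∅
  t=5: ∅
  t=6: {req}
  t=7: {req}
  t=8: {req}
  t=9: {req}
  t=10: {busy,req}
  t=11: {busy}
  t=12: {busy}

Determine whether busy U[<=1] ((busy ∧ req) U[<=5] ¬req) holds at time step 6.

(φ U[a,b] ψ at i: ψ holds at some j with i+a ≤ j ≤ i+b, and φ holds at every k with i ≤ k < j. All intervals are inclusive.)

Need some j in [6,7] with ((busy ∧ req) U[<=5] ¬req), and busy at every k in [6,j-1].
  j=6: ((busy ∧ req) U[<=5] ¬req) — fails.
  j=7: ((busy ∧ req) U[<=5] ¬req) — fails.
No j in the window works → until fails.

False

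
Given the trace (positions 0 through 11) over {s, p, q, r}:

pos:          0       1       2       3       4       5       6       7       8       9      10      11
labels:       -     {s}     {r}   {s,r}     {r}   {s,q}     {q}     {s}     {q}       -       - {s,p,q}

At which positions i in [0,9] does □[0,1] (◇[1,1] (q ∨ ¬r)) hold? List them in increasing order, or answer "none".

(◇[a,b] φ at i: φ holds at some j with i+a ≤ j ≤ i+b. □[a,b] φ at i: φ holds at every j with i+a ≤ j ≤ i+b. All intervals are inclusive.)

Evaluate at each i in [0,9]:
  i=0: ✗ (fails at j=1)
  i=1: ✗ (fails at j=1)
  i=2: ✗ (fails at j=2)
  i=3: ✗ (fails at j=3)
  i=4: ✓ (all of [4,5])
  i=5: ✓ (all of [5,6])
  i=6: ✓ (all of [6,7])
  i=7: ✓ (all of [7,8])
  i=8: ✓ (all of [8,9])
  i=9: ✓ (all of [9,10])

4, 5, 6, 7, 8, 9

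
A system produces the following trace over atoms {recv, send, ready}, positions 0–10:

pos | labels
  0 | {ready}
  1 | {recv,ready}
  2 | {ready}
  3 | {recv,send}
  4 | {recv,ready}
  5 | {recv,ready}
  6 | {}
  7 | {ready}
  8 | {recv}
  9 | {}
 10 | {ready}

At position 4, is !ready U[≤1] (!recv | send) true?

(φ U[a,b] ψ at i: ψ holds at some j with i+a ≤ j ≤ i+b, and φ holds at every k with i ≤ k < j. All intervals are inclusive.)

No

Need some j in [4,5] with (!recv | send), and !ready at every k in [4,j-1].
  j=4: (!recv | send) false.
  j=5: (!recv | send) false.
No j in the window works → until fails.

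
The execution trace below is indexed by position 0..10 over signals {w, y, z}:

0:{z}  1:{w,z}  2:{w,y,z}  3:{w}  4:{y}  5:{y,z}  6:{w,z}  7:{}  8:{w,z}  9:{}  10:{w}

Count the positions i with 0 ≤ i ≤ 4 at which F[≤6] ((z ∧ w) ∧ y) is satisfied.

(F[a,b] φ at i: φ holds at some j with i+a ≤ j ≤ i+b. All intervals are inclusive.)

Evaluate at each i in [0,4]:
  i=0: ✓ (witness j=2)
  i=1: ✓ (witness j=2)
  i=2: ✓ (witness j=2)
  i=3: ✗ (none in [3,9])
  i=4: ✗ (none in [4,10])
Positions where it holds: {0, 1, 2} → 3.

3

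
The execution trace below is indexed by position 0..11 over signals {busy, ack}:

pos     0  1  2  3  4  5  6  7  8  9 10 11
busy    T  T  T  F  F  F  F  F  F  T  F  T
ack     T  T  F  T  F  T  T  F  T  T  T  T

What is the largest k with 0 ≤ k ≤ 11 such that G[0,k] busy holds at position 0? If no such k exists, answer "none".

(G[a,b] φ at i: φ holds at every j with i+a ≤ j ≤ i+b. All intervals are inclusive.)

busy must hold from j=0 onward; find where it first fails.
  j=0: holds
  j=1: holds
  j=2: holds
  j=3: fails
Holds on [0,2], so largest k = 2.

2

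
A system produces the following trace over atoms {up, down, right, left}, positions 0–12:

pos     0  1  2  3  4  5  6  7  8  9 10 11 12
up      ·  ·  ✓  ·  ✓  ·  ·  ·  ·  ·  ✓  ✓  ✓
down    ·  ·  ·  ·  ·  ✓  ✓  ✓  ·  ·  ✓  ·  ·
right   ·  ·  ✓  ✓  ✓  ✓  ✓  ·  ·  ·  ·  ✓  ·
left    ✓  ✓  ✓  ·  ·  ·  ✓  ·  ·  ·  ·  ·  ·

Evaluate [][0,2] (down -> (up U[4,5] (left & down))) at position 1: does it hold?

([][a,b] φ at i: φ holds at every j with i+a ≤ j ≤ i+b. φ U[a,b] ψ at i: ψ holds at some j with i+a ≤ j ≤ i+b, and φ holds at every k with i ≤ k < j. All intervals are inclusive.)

Check (down -> (up U[4,5] (left & down))) at every j in [1,3]:
  j=1: antecedent false → ✓
  j=2: antecedent false → ✓
  j=3: antecedent false → ✓
All positions satisfy it → formula holds.

True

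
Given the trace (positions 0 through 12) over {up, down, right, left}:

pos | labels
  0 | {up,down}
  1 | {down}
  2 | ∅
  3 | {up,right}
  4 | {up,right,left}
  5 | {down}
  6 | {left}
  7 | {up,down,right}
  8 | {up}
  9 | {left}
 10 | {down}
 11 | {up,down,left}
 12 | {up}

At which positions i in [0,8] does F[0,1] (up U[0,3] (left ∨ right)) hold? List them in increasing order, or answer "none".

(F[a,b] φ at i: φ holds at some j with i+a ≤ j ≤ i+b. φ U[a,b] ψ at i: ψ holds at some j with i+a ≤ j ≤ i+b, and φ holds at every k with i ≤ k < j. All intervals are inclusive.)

2, 3, 4, 5, 6, 7, 8

Evaluate at each i in [0,8]:
  i=0: ✗ (none in [0,1])
  i=1: ✗ (none in [1,2])
  i=2: ✓ (witness j=3)
  i=3: ✓ (witness j=3)
  i=4: ✓ (witness j=4)
  i=5: ✓ (witness j=6)
  i=6: ✓ (witness j=6)
  i=7: ✓ (witness j=7)
  i=8: ✓ (witness j=8)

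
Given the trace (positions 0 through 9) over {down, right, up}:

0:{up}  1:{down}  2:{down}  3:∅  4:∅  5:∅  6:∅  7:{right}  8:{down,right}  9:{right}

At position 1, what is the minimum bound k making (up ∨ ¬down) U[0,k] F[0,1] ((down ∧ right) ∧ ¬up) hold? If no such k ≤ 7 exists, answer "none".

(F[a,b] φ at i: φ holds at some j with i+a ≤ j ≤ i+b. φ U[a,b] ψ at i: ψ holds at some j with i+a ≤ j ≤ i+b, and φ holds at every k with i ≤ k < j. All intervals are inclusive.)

none

Need earliest j ≥ 1 with F[0,1] ((down ∧ right) ∧ ¬up), and (up ∨ ¬down) at every k in [1,j-1].
  j=1: rhs fails.
  j=2: rhs fails.
  j=3: rhs fails.
  j=4: rhs fails.
  j=5: rhs fails.
  j=6: rhs fails.
  j=7: rhs holds but lhs fails at k=1.
  j=8: rhs holds but lhs fails at k=1.
No witness within the range → none.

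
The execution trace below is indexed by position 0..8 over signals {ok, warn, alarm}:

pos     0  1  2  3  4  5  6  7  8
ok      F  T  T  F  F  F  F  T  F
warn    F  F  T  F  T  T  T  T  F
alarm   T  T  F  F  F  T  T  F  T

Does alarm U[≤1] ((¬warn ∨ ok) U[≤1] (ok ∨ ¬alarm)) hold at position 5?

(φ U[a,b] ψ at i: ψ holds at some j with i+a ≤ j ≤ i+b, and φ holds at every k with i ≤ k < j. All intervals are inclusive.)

Need some j in [5,6] with ((¬warn ∨ ok) U[≤1] (ok ∨ ¬alarm)), and alarm at every k in [5,j-1].
  j=5: ((¬warn ∨ ok) U[≤1] (ok ∨ ¬alarm)) — fails.
  j=6: ((¬warn ∨ ok) U[≤1] (ok ∨ ¬alarm)) — fails.
No j in the window works → until fails.

No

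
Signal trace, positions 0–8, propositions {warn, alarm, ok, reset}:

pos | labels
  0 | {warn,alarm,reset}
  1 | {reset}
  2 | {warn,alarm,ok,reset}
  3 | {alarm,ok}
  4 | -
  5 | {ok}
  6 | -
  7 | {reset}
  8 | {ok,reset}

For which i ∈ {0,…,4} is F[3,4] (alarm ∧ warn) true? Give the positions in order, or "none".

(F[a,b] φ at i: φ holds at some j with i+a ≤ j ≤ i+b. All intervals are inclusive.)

Evaluate at each i in [0,4]:
  i=0: ✗ (none in [3,4])
  i=1: ✗ (none in [4,5])
  i=2: ✗ (none in [5,6])
  i=3: ✗ (none in [6,7])
  i=4: ✗ (none in [7,8])

none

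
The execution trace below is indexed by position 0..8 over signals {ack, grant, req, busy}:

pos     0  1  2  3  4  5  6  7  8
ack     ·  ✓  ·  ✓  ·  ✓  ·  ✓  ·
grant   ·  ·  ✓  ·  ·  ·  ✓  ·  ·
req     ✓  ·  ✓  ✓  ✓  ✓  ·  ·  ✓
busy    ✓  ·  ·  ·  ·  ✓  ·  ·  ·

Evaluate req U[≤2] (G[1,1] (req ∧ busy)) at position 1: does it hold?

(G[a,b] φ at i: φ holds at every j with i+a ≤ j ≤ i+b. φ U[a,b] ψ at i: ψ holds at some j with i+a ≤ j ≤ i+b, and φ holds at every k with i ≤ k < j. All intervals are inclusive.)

Does not hold

Need some j in [1,3] with G[1,1] (req ∧ busy), and req at every k in [1,j-1].
  j=1: G[1,1] (req ∧ busy) — fails at 2.
  j=2: G[1,1] (req ∧ busy) — fails at 3.
  j=3: G[1,1] (req ∧ busy) — fails at 4.
No j in the window works → until fails.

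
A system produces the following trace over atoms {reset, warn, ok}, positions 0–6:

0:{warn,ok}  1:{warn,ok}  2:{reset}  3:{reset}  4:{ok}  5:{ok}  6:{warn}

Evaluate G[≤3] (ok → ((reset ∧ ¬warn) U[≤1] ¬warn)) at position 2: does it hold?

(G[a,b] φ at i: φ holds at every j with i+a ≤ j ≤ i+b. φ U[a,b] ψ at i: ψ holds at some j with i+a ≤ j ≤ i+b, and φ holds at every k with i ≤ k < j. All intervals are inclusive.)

Check (ok → ((reset ∧ ¬warn) U[≤1] ¬warn)) at every j in [2,5]:
  j=2: antecedent false → ✓
  j=3: antecedent false → ✓
  j=4: antecedent true; consequent holds → ✓
  j=5: antecedent true; consequent holds → ✓
All positions satisfy it → formula holds.

True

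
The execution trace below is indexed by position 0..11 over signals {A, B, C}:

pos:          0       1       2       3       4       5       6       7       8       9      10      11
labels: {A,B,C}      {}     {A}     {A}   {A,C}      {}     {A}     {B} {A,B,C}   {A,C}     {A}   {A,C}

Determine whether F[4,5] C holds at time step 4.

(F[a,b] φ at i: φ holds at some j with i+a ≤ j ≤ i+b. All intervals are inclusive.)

True

Check C at each j in [8,9]:
  j=8: true
  j=9: true
Found at j=8 → formula holds.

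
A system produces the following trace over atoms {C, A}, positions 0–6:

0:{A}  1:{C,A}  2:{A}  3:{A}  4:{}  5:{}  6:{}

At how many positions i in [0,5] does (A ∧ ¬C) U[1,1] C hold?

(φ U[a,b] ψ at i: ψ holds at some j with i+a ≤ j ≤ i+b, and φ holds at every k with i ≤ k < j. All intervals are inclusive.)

Evaluate at each i in [0,5]:
  i=0: ✓ (rhs at j=1; lhs holds on [0,0])
  i=1: ✗ (no rhs in [2,2])
  i=2: ✗ (no rhs in [3,3])
  i=3: ✗ (no rhs in [4,4])
  i=4: ✗ (no rhs in [5,5])
  i=5: ✗ (no rhs in [6,6])
Positions where it holds: {0} → 1.

1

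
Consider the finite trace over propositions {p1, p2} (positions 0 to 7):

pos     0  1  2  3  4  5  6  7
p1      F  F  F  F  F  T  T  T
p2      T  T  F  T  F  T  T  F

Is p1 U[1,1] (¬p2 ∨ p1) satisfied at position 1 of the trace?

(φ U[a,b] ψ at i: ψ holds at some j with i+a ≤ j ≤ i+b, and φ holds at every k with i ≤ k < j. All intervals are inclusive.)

False

Need some j in [2,2] with (¬p2 ∨ p1), and p1 at every k in [1,j-1].
  j=2: (¬p2 ∨ p1) holds, but p1 fails at k=1 → not this j.
No j in the window works → until fails.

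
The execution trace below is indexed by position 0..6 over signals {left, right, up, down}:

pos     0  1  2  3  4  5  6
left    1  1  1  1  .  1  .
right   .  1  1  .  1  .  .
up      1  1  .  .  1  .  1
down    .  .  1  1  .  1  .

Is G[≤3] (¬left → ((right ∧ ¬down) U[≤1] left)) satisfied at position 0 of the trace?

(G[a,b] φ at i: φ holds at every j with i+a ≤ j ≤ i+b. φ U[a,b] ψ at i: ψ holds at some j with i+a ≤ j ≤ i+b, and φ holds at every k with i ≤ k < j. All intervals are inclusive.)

Holds

Check (¬left → ((right ∧ ¬down) U[≤1] left)) at every j in [0,3]:
  j=0: antecedent false → ✓
  j=1: antecedent false → ✓
  j=2: antecedent false → ✓
  j=3: antecedent false → ✓
All positions satisfy it → formula holds.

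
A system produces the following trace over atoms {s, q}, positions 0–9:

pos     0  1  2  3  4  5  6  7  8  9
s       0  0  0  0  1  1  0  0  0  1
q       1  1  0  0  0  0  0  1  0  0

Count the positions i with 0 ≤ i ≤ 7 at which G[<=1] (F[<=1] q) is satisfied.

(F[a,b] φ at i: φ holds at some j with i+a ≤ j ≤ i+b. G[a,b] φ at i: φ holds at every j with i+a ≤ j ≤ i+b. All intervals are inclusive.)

2

Evaluate at each i in [0,7]:
  i=0: ✓ (all of [0,1])
  i=1: ✗ (fails at j=2)
  i=2: ✗ (fails at j=2)
  i=3: ✗ (fails at j=3)
  i=4: ✗ (fails at j=4)
  i=5: ✗ (fails at j=5)
  i=6: ✓ (all of [6,7])
  i=7: ✗ (fails at j=8)
Positions where it holds: {0, 6} → 2.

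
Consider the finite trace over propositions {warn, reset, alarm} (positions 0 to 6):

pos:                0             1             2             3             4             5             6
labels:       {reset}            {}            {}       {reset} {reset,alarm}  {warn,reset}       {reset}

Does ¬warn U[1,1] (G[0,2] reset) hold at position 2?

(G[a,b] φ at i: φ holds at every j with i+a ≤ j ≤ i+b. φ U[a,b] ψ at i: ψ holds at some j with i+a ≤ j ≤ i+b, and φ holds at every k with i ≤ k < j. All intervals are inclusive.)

Need some j in [3,3] with G[0,2] reset, and ¬warn at every k in [2,j-1].
  j=3: G[0,2] reset holds; ¬warn holds at every k in [2,2] → satisfied.

Yes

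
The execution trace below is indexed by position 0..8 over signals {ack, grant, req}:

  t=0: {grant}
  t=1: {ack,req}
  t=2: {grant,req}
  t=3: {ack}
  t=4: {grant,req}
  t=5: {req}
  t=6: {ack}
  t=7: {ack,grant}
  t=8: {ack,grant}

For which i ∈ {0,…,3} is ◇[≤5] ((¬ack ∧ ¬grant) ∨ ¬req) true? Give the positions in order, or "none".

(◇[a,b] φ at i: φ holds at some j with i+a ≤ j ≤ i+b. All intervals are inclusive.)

Evaluate at each i in [0,3]:
  i=0: ✓ (witness j=0)
  i=1: ✓ (witness j=3)
  i=2: ✓ (witness j=3)
  i=3: ✓ (witness j=3)

0, 1, 2, 3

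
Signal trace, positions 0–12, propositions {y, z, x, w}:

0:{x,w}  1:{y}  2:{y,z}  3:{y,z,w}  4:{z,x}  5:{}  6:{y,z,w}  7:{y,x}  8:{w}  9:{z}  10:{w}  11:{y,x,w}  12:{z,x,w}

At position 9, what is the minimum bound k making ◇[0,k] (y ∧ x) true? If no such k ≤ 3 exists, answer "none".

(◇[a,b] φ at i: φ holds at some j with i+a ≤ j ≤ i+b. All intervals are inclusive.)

Scan j = 9,10,… for (y ∧ x):
  j=9: fails
  j=10: fails
  j=11: holds
First hit at j=11, so smallest k = 11-9 = 2.

2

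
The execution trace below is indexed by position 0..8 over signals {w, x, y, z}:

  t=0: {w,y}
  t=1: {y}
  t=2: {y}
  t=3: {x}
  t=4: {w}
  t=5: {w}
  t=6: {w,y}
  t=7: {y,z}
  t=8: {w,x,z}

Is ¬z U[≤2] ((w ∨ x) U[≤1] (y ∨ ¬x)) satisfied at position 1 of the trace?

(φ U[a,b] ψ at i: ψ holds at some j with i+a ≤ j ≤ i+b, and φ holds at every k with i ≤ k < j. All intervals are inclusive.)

True

Need some j in [1,3] with ((w ∨ x) U[≤1] (y ∨ ¬x)), and ¬z at every k in [1,j-1].
  j=1: ((w ∨ x) U[≤1] (y ∨ ¬x)) holds; no prefix to check → satisfied.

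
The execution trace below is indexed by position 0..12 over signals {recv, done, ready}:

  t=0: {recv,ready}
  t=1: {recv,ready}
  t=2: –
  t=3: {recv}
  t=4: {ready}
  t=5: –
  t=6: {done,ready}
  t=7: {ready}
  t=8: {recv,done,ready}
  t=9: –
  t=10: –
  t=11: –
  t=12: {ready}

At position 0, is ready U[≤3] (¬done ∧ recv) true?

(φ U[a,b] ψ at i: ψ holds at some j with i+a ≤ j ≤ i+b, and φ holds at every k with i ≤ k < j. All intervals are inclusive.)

Yes

Need some j in [0,3] with (¬done ∧ recv), and ready at every k in [0,j-1].
  j=0: (¬done ∧ recv) holds; no prefix to check → satisfied.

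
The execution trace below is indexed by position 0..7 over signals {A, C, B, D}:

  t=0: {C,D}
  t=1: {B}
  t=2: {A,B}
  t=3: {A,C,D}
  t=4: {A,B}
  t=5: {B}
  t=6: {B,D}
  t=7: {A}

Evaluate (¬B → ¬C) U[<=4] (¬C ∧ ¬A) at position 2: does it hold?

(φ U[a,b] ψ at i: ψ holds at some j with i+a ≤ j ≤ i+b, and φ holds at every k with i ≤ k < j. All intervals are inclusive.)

Does not hold

Need some j in [2,6] with (¬C ∧ ¬A), and (¬B → ¬C) at every k in [2,j-1].
  j=2: (¬C ∧ ¬A) false.
  j=3: (¬C ∧ ¬A) false.
  j=4: (¬C ∧ ¬A) false.
  j=5: (¬C ∧ ¬A) holds, but (¬B → ¬C) fails at k=3 → not this j.
  j=6: (¬C ∧ ¬A) holds, but (¬B → ¬C) fails at k=3 → not this j.
No j in the window works → until fails.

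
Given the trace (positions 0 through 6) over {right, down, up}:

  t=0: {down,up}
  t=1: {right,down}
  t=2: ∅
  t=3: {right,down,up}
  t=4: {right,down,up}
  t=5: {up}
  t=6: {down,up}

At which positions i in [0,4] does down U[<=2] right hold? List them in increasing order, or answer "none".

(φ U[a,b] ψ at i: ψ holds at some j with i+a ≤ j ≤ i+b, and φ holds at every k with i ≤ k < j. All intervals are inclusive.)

0, 1, 3, 4

Evaluate at each i in [0,4]:
  i=0: ✓ (rhs at j=1; lhs holds on [0,0])
  i=1: ✓ (rhs at j=1)
  i=2: ✗ (lhs fails at k=2 before rhs at j=3)
  i=3: ✓ (rhs at j=3)
  i=4: ✓ (rhs at j=4)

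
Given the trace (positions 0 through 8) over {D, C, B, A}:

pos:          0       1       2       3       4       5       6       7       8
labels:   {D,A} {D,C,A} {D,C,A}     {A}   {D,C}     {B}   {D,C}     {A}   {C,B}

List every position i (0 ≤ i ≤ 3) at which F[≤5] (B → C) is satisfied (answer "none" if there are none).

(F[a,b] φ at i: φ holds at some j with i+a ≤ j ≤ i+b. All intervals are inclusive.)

Evaluate at each i in [0,3]:
  i=0: ✓ (witness j=0)
  i=1: ✓ (witness j=1)
  i=2: ✓ (witness j=2)
  i=3: ✓ (witness j=3)

0, 1, 2, 3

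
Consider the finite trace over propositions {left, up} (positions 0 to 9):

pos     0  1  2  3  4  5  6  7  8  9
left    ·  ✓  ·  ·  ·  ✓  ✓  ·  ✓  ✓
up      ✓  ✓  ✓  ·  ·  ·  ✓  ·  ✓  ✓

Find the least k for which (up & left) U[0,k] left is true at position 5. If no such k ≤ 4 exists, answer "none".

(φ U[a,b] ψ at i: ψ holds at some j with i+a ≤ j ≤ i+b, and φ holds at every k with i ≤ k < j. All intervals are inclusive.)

Need earliest j ≥ 5 with left, and (up & left) at every k in [5,j-1].
  j=5: rhs holds (empty prefix). k = 0.

0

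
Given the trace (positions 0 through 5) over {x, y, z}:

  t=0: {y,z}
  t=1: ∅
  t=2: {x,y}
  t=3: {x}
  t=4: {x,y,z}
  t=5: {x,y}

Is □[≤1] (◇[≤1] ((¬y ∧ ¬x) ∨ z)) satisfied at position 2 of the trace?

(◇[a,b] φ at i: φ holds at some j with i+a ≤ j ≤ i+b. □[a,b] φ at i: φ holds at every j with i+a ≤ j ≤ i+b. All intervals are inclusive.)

False

Check ◇[≤1] ((¬y ∧ ¬x) ∨ z) at every j in [2,3]:
  j=2: fails (none in [2,3])
  j=3: holds (witness at 4)
Fails at j=2 → formula fails.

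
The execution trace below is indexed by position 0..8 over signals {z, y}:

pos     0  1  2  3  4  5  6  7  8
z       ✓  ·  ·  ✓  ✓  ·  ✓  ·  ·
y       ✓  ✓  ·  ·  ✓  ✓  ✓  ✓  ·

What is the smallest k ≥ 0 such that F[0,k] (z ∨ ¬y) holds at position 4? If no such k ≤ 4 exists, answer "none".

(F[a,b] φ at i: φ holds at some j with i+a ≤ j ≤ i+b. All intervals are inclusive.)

Scan j = 4,5,… for (z ∨ ¬y):
  j=4: holds
First hit at j=4, so smallest k = 4-4 = 0.

0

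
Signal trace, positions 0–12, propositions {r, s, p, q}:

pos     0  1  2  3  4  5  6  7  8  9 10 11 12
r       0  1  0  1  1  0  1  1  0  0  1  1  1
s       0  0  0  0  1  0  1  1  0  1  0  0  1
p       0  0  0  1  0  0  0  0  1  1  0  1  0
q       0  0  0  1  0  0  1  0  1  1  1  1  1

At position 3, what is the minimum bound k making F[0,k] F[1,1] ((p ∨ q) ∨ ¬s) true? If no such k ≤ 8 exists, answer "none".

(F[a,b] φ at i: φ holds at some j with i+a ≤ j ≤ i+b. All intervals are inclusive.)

1

Scan j = 3,4,… for F[1,1] ((p ∨ q) ∨ ¬s):
  j=3: fails
  j=4: holds
First hit at j=4, so smallest k = 4-3 = 1.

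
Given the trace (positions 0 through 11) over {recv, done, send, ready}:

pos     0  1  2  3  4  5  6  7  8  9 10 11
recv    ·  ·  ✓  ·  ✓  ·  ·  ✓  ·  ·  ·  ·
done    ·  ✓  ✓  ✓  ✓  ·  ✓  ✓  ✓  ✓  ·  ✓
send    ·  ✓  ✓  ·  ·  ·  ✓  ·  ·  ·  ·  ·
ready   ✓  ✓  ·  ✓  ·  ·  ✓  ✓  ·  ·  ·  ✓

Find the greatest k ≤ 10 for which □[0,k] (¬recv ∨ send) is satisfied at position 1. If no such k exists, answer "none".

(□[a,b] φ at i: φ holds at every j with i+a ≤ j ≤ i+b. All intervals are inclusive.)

2

(¬recv ∨ send) must hold from j=1 onward; find where it first fails.
  j=1: holds
  j=2: holds
  j=3: holds
  j=4: fails
Holds on [1,3], so largest k = 2.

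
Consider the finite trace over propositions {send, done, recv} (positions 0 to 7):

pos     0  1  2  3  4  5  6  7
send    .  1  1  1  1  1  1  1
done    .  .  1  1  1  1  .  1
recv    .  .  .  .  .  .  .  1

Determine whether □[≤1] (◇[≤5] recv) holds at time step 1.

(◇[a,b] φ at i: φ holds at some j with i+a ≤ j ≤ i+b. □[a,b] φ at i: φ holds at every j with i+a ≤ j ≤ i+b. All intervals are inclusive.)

Does not hold

Check ◇[≤5] recv at every j in [1,2]:
  j=1: fails (none in [1,6])
  j=2: holds (witness at 7)
Fails at j=1 → formula fails.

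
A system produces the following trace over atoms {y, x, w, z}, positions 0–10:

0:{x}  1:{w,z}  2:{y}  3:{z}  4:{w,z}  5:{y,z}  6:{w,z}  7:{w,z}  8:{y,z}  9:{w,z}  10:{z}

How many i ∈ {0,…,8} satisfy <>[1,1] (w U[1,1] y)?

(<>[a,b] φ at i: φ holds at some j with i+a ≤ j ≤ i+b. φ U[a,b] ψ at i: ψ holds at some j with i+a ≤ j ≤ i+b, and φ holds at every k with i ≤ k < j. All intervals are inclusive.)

Evaluate at each i in [0,8]:
  i=0: ✓ (witness j=1)
  i=1: ✗ (none in [2,2])
  i=2: ✗ (none in [3,3])
  i=3: ✓ (witness j=4)
  i=4: ✗ (none in [5,5])
  i=5: ✗ (none in [6,6])
  i=6: ✓ (witness j=7)
  i=7: ✗ (none in [8,8])
  i=8: ✗ (none in [9,9])
Positions where it holds: {0, 3, 6} → 3.

3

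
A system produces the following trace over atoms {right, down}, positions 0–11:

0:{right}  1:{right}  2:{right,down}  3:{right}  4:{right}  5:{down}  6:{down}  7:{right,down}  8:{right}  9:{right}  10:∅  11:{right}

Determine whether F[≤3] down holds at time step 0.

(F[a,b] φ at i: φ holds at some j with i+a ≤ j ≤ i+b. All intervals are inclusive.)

Holds

Check down at each j in [0,3]:
  j=0: false
  j=1: false
  j=2: true
  j=3: false
Found at j=2 → formula holds.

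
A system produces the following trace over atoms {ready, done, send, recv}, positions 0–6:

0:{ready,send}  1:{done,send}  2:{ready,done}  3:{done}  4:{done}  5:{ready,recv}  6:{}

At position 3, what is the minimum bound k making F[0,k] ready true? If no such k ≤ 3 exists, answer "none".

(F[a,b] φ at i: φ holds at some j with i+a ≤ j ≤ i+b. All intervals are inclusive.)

2

Scan j = 3,4,… for ready:
  j=3: fails
  j=4: fails
  j=5: holds
First hit at j=5, so smallest k = 5-3 = 2.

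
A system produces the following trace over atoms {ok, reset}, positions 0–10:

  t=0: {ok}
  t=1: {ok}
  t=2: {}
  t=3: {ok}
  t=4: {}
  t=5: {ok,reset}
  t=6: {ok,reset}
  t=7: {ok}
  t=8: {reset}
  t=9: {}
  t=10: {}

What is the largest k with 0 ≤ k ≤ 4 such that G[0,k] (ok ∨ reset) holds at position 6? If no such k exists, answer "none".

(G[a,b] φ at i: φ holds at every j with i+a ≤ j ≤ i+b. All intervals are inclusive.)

2

(ok ∨ reset) must hold from j=6 onward; find where it first fails.
  j=6: holds
  j=7: holds
  j=8: holds
  j=9: fails
Holds on [6,8], so largest k = 2.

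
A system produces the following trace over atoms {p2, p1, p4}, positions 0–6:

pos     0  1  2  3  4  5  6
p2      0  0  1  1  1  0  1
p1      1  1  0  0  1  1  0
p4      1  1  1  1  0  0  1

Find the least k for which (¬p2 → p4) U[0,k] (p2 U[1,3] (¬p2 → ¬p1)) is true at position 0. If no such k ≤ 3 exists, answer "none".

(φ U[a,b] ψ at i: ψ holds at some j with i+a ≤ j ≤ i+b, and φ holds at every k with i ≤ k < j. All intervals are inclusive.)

2

Need earliest j ≥ 0 with (p2 U[1,3] (¬p2 → ¬p1)), and (¬p2 → p4) at every k in [0,j-1].
  j=0: rhs fails.
  j=1: rhs fails.
  j=2: rhs holds; lhs holds on [0,1]. k = 2.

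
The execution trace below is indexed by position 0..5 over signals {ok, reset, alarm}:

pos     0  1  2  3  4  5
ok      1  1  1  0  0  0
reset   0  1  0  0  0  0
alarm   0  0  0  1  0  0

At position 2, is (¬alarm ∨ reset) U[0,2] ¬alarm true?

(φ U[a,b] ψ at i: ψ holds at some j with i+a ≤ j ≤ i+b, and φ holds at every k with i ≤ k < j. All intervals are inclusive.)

True

Need some j in [2,4] with ¬alarm, and (¬alarm ∨ reset) at every k in [2,j-1].
  j=2: ¬alarm holds; no prefix to check → satisfied.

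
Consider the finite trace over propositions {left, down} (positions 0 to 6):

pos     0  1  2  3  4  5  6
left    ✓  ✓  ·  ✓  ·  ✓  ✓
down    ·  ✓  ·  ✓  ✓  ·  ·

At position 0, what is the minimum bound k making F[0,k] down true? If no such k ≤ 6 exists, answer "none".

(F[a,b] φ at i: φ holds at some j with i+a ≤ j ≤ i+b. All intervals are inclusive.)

1

Scan j = 0,1,… for down:
  j=0: fails
  j=1: holds
First hit at j=1, so smallest k = 1-0 = 1.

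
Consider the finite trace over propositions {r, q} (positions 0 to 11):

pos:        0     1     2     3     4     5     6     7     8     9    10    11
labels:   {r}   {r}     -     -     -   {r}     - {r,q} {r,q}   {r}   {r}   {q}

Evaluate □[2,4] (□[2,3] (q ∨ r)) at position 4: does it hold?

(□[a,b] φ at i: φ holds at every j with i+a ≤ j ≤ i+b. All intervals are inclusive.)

Check □[2,3] (q ∨ r) at every j in [6,8]:
  j=6: holds on [8,9]
  j=7: holds on [9,10]
  j=8: holds on [10,11]
All positions satisfy it → formula holds.

Yes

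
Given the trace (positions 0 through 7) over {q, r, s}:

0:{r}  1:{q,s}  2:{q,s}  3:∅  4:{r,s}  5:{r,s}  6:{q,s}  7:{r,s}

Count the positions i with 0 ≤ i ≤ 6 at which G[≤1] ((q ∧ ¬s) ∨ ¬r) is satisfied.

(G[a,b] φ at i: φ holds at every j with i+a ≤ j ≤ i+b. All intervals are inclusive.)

Evaluate at each i in [0,6]:
  i=0: ✗ (fails at j=0)
  i=1: ✓ (all of [1,2])
  i=2: ✓ (all of [2,3])
  i=3: ✗ (fails at j=4)
  i=4: ✗ (fails at j=4)
  i=5: ✗ (fails at j=5)
  i=6: ✗ (fails at j=7)
Positions where it holds: {1, 2} → 2.

2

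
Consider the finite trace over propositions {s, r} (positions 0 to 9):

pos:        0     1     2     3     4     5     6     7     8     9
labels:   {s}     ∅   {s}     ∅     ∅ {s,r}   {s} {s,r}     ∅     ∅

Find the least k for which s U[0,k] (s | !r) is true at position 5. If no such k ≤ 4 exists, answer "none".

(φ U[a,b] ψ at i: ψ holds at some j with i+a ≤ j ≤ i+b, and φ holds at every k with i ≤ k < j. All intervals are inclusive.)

Need earliest j ≥ 5 with (s | !r), and s at every k in [5,j-1].
  j=5: rhs holds (empty prefix). k = 0.

0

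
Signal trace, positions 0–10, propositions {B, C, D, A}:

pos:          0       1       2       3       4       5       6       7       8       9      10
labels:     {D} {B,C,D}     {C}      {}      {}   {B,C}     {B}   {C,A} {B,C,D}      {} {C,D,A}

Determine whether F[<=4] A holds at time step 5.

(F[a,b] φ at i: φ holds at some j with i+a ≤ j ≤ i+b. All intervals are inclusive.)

Yes

Check A at each j in [5,9]:
  j=5: false
  j=6: false
  j=7: true
  j=8: false
  j=9: false
Found at j=7 → formula holds.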